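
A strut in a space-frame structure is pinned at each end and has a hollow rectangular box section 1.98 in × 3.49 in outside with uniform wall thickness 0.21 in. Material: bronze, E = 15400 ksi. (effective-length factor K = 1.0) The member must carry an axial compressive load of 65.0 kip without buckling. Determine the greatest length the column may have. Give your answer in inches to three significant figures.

L_max ≈ 54.8 in

Inner dimensions: h_i = 3.49 − 2×0.21 = 3.070 in, b_i = 1.98 − 2×0.21 = 1.560 in
Weak-axis I_min = (h_o·b_o³ − h_i·b_i³)/12 with b_o = 1.98, b_i = 1.560 in (shorter outer/inner sides).
I_min = (3.49×1.98³ − 3.070×1.560³)/12 = 1.286 in⁴
At the buckling limit P_cr = P = 6.500×10^4 lb
From P_cr = π²EI/(K·L)²:  L = (1/K)·√(π²EI/P_cr) = (1/1)·√(π²×1.54×10^7×1.286/6.500×10^4)
L = 54.8 in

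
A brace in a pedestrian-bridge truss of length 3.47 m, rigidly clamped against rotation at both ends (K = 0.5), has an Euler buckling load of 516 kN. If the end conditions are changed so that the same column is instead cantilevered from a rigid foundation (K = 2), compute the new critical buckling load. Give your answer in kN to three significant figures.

P_cr ≈ 32.2 kN

P_cr ∝ 1/K², so P_cr,new = P_cr,old × (K_old/K_new)² = 516 × (0.5/2)²
= 516 × 0.06250 = 32.2 kN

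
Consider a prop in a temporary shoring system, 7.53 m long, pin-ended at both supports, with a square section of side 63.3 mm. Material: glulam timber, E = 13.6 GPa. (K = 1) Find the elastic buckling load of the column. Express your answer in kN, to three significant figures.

P_cr ≈ 3.17 kN

I = a⁴/12 = 63.3⁴/12 = 1.338×10^6 mm⁴
I = 1.338×10^6 mm⁴ = 1.338×10^-6 m⁴
Effective length L_e = K·L = 1 × 7.53 = 7.530 m
P_cr = π²EI / L_e² = π² × 13.6×10⁹ × 1.338×10^-6 / 7.530² = 3.167×10^3 N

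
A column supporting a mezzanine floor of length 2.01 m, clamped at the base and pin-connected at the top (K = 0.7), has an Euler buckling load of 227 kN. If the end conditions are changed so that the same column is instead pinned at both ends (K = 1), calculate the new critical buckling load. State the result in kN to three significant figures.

P_cr ∝ 1/K², so P_cr,new = P_cr,old × (K_old/K_new)² = 227 × (0.7/1)²
= 227 × 0.4900 = 111 kN

P_cr ≈ 111 kN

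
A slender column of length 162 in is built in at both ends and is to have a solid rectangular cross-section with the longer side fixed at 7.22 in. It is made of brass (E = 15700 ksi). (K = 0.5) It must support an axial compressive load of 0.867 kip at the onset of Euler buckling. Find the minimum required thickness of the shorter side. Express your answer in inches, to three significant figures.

L_e = K·L = 0.5 × 162 = 81.00 in
Required I = P_cr·L_e²/(π²E) = 867.0 × 81.00² / (π² × 1.57×10^7) = 3.671×10^-2 in⁴
Rectangle, weak axis: I_min = h·b³/12 with h = 7.22 in fixed  ⇒  b = (12I/h)^(1/3) = 0.394 in

b ≈ 0.394 in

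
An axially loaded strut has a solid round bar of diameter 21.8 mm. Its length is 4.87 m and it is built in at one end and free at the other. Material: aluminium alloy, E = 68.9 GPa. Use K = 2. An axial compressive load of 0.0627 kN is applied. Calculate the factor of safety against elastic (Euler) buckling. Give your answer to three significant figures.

I = πd⁴/64 = π×21.8⁴/64 = 1.109×10^4 mm⁴
I = 1.109×10^4 mm⁴ = 1.109×10^-8 m⁴
Effective length L_e = K·L = 2 × 4.87 = 9.740 m
P_cr = π²EI / L_e² = π² × 68.9×10⁹ × 1.109×10^-8 / 9.740² = 79.47 N
Factor of safety n = P_cr / P = 0.079469 / 0.0627 = 1.27

n ≈ 1.27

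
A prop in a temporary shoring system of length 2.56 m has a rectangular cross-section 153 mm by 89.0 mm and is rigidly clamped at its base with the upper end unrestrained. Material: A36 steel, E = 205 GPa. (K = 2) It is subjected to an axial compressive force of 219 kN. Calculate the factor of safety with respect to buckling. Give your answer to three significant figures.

Buckling occurs about the weak axis: I_min = h·b³/12 with b = 89.0 mm (the shorter side).
I_min = 153×89.0³/12 = 8.988×10^6 mm⁴
I = 8.988×10^6 mm⁴ = 8.988×10^-6 m⁴
Effective length L_e = K·L = 2 × 2.56 = 5.120 m
P_cr = π²EI / L_e² = π² × 205×10⁹ × 8.988×10^-6 / 5.120² = 6.937×10^5 N
Factor of safety n = P_cr / P = 693.74 / 219 = 3.17

n ≈ 3.17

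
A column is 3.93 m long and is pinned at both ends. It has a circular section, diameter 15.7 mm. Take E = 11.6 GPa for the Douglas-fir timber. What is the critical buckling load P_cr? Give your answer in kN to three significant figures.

I = πd⁴/64 = π×15.7⁴/64 = 2.982×10^3 mm⁴
I = 2.982×10^3 mm⁴ = 2.982×10^-9 m⁴
Effective length L_e = K·L = 1 × 3.93 = 3.930 m
P_cr = π²EI / L_e² = π² × 11.6×10⁹ × 2.982×10^-9 / 3.930² = 22.11 N

P_cr ≈ 0.0221 kN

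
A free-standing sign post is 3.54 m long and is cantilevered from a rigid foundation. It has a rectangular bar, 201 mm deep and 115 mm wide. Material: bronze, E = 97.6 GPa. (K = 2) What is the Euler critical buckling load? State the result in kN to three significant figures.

Buckling occurs about the weak axis: I_min = h·b³/12 with b = 115 mm (the shorter side).
I_min = 201×115³/12 = 2.547×10^7 mm⁴
I = 2.547×10^7 mm⁴ = 2.547×10^-5 m⁴
Effective length L_e = K·L = 2 × 3.54 = 7.080 m
P_cr = π²EI / L_e² = π² × 97.6×10⁹ × 2.547×10^-5 / 7.080² = 4.895×10^5 N

P_cr ≈ 490 kN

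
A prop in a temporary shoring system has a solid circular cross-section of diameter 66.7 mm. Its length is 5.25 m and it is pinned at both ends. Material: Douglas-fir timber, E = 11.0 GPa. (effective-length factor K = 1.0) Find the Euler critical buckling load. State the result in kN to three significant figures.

P_cr ≈ 3.83 kN

I = πd⁴/64 = π×66.7⁴/64 = 9.716×10^5 mm⁴
I = 9.716×10^5 mm⁴ = 9.716×10^-7 m⁴
Effective length L_e = K·L = 1 × 5.25 = 5.250 m
P_cr = π²EI / L_e² = π² × 11.0×10⁹ × 9.716×10^-7 / 5.250² = 3.827×10^3 N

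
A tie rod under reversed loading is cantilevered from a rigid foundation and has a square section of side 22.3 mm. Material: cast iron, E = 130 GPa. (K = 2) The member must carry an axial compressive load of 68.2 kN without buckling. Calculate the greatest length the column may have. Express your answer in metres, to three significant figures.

I = a⁴/12 = 22.3⁴/12 = 2.061×10^4 mm⁴
I = 2.061×10^-8 m⁴
At the buckling limit P_cr = P = 6.820×10^4 N
From P_cr = π²EI/(K·L)²:  L = (1/K)·√(π²EI/P_cr) = (1/2)·√(π²×1.30×10^11×2.061×10^-8/6.820×10^4)
L = 0.311 m

L_max ≈ 0.311 m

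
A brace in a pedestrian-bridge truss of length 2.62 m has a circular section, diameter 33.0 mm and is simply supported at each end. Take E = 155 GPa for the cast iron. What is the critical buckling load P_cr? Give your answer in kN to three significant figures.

P_cr ≈ 13.0 kN

I = πd⁴/64 = π×33.0⁴/64 = 5.821×10^4 mm⁴
I = 5.821×10^4 mm⁴ = 5.821×10^-8 m⁴
Effective length L_e = K·L = 1 × 2.62 = 2.620 m
P_cr = π²EI / L_e² = π² × 155×10⁹ × 5.821×10^-8 / 2.620² = 1.297×10^4 N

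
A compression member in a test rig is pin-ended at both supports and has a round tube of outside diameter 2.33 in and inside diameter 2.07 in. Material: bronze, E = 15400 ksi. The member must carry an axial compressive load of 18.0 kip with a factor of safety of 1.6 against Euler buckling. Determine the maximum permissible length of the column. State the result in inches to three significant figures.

d_o = 2.33 in, d_i = 2.07 in
I = π(d_o⁴ − d_i⁴)/64 = π(2.33⁴ − 2.070⁴)/64 = 0.5455 in⁴
Required critical load P_cr = n·P = 1.6 × 18.0 = 28.80 kip = 2.880×10^4 lb
From P_cr = π²EI/(K·L)²:  L = (1/K)·√(π²EI/P_cr) = (1/1)·√(π²×1.54×10^7×0.5455/2.880×10^4)
L = 53.7 in

L_max ≈ 53.7 in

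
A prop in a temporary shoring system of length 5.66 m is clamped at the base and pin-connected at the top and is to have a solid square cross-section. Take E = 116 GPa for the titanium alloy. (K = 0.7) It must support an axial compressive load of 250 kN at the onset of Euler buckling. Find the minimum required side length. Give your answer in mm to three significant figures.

L_e = K·L = 0.7 × 5.66 = 3.962 m
Required I = P_cr·L_e²/(π²E) = 2.500×10^5 × 3.962² / (π² × 1.16×10^11) = 3.428×10^-6 m⁴
I_req = 3.428×10^6 mm⁴
Solid square: I = a⁴/12  ⇒  a = (12I)^(1/4) = (12×3.428×10^6)^(1/4) = 80.1 mm

a ≈ 80.1 mm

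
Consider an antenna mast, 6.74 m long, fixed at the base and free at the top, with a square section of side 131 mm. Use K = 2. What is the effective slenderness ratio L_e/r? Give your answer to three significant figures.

For a square r = a/√12 = 131/√12 = 37.82 mm
L_e = K·L = 2 × 6.74 m = 13.48 m = 13480 mm
λ = L_e / r_min = 13480 / 37.82 = 356

λ ≈ 356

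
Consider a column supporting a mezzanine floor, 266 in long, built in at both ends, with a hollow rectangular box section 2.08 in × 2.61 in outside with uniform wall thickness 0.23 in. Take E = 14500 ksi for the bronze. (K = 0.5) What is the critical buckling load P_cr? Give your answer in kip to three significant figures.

Inner dimensions: h_i = 2.61 − 2×0.23 = 2.150 in, b_i = 2.08 − 2×0.23 = 1.620 in
Weak-axis I_min = (h_o·b_o³ − h_i·b_i³)/12 with b_o = 2.08, b_i = 1.620 in (shorter outer/inner sides).
I_min = (2.61×2.08³ − 2.150×1.620³)/12 = 1.196 in⁴
Effective length L_e = K·L = 0.5 × 266 = 133.0 in
P_cr = π²EI / L_e² = π² × 14500×10³ × 1.196 / 133.0² = 9.672×10^3 lb

P_cr ≈ 9.67 kip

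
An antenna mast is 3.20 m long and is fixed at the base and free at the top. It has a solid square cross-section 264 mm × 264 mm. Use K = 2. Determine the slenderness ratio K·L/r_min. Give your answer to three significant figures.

λ ≈ 84.0

For a square r = a/√12 = 264/√12 = 76.21 mm
L_e = K·L = 2 × 3.20 m = 6.400 m = 6400.0 mm
λ = L_e / r_min = 6400.0 / 76.21 = 84.0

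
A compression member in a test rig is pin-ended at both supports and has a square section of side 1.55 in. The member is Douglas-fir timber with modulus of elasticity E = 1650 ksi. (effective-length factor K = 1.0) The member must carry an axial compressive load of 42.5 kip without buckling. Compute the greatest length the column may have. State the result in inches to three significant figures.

I = a⁴/12 = 1.55⁴/12 = 0.4810 in⁴
At the buckling limit P_cr = P = 4.250×10^4 lb
From P_cr = π²EI/(K·L)²:  L = (1/K)·√(π²EI/P_cr) = (1/1)·√(π²×1.65×10^6×0.4810/4.250×10^4)
L = 13.6 in

L_max ≈ 13.6 in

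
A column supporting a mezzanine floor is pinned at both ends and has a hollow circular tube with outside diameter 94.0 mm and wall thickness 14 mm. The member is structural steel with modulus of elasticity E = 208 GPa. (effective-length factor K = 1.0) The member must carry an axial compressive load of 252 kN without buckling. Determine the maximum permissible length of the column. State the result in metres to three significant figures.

L_max ≈ 4.86 m

Inner diameter d_i = 94.0 − 2×14 = 66.00 mm
I = π(d_o⁴ − d_i⁴)/64 = π(94.0⁴ − 66.00⁴)/64 = 2.901×10^6 mm⁴
I = 2.901×10^-6 m⁴
At the buckling limit P_cr = P = 2.520×10^5 N
From P_cr = π²EI/(K·L)²:  L = (1/K)·√(π²EI/P_cr) = (1/1)·√(π²×2.08×10^11×2.901×10^-6/2.520×10^5)
L = 4.86 m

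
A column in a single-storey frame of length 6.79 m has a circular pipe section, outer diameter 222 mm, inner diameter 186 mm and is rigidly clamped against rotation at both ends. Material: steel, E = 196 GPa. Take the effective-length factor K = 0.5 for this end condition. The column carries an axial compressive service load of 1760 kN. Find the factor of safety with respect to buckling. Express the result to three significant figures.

n ≈ 5.77

d_o = 222 mm, d_i = 186 mm
I = π(d_o⁴ − d_i⁴)/64 = π(222⁴ − 186.0⁴)/64 = 6.048×10^7 mm⁴
I = 6.048×10^7 mm⁴ = 6.048×10^-5 m⁴
Effective length L_e = K·L = 0.5 × 6.79 = 3.395 m
P_cr = π²EI / L_e² = π² × 196×10⁹ × 6.048×10^-5 / 3.395² = 1.015×10^7 N
Factor of safety n = P_cr / P = 10150 / 1760 = 5.77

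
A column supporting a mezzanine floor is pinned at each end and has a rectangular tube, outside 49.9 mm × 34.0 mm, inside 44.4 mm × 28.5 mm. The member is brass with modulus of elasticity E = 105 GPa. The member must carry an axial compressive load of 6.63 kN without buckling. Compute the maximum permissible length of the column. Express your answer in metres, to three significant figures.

L_max ≈ 3.49 m

Weak-axis I_min = (h_o·b_o³ − h_i·b_i³)/12 with b_o = 34.0, b_i = 28.50 mm (shorter outer/inner sides).
I_min = (49.9×34.0³ − 44.40×28.50³)/12 = 7.779×10^4 mm⁴
I = 7.779×10^-8 m⁴
At the buckling limit P_cr = P = 6.630×10^3 N
From P_cr = π²EI/(K·L)²:  L = (1/K)·√(π²EI/P_cr) = (1/1)·√(π²×1.05×10^11×7.779×10^-8/6.630×10^3)
L = 3.49 m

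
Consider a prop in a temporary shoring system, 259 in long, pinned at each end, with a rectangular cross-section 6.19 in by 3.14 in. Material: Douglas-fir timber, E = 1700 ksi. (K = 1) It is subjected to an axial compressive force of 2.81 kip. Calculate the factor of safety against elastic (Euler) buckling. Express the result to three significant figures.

Buckling occurs about the weak axis: I_min = h·b³/12 with b = 3.14 in (the shorter side).
I_min = 6.19×3.14³/12 = 15.97 in⁴
Effective length L_e = K·L = 1 × 259 = 259.0 in
P_cr = π²EI / L_e² = π² × 1700×10³ × 15.97 / 259.0² = 3.994×10^3 lb
Factor of safety n = P_cr / P = 3.9944 / 2.81 = 1.42

n ≈ 1.42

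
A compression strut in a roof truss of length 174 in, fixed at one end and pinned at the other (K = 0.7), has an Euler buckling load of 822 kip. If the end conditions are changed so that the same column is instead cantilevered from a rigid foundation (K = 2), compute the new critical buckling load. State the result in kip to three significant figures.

P_cr ≈ 101 kip

P_cr ∝ 1/K², so P_cr,new = P_cr,old × (K_old/K_new)² = 822 × (0.7/2)²
= 822 × 0.1225 = 101 kip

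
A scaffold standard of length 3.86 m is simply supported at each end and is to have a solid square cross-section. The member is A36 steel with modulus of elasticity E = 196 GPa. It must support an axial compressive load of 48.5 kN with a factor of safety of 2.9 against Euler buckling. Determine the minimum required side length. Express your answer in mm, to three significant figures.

a ≈ 60.0 mm

Required P_cr = n·P = 2.9 × 48.5 = 140.6 kN
L_e = K·L = 1 × 3.86 = 3.860 m
Required I = P_cr·L_e²/(π²E) = 1.407×10^5 × 3.860² / (π² × 1.96×10^11) = 1.083×10^-6 m⁴
I_req = 1.083×10^6 mm⁴
Solid square: I = a⁴/12  ⇒  a = (12I)^(1/4) = (12×1.083×10^6)^(1/4) = 60.0 mm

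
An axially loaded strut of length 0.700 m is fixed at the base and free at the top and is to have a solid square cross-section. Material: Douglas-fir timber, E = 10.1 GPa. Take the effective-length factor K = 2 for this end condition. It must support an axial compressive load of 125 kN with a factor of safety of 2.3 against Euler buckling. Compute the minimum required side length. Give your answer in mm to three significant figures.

Required P_cr = n·P = 2.3 × 125 = 287.5 kN
L_e = K·L = 2 × 0.700 = 1.400 m
Required I = P_cr·L_e²/(π²E) = 2.875×10^5 × 1.400² / (π² × 1.01×10^10) = 5.653×10^-6 m⁴
I_req = 5.653×10^6 mm⁴
Solid square: I = a⁴/12  ⇒  a = (12I)^(1/4) = (12×5.653×10^6)^(1/4) = 90.8 mm

a ≈ 90.8 mm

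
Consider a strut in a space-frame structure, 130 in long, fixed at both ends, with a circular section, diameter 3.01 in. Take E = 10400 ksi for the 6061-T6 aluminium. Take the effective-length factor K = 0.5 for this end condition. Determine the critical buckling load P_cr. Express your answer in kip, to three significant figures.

P_cr ≈ 97.9 kip

I = πd⁴/64 = π×3.01⁴/64 = 4.029 in⁴
Effective length L_e = K·L = 0.5 × 130 = 65.00 in
P_cr = π²EI / L_e² = π² × 10400×10³ × 4.029 / 65.00² = 9.789×10^4 lb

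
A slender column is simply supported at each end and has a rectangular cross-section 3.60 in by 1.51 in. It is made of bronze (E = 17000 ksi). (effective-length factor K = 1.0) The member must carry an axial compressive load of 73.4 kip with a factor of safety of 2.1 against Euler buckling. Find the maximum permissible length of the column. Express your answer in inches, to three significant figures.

Buckling occurs about the weak axis: I_min = h·b³/12 with b = 1.51 in (the shorter side).
I_min = 3.60×1.51³/12 = 1.033 in⁴
Required critical load P_cr = n·P = 2.1 × 73.4 = 154.1 kip = 1.541×10^5 lb
From P_cr = π²EI/(K·L)²:  L = (1/K)·√(π²EI/P_cr) = (1/1)·√(π²×1.70×10^7×1.033/1.541×10^5)
L = 33.5 in

L_max ≈ 33.5 in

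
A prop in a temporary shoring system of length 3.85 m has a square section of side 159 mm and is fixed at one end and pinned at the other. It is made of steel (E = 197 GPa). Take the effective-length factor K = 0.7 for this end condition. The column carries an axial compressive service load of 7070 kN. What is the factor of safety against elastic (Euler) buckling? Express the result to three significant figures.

n ≈ 2.02

I = a⁴/12 = 159⁴/12 = 5.326×10^7 mm⁴
I = 5.326×10^7 mm⁴ = 5.326×10^-5 m⁴
Effective length L_e = K·L = 0.7 × 3.85 = 2.695 m
P_cr = π²EI / L_e² = π² × 197×10⁹ × 5.326×10^-5 / 2.695² = 1.426×10^7 N
Factor of safety n = P_cr / P = 14258 / 7070 = 2.02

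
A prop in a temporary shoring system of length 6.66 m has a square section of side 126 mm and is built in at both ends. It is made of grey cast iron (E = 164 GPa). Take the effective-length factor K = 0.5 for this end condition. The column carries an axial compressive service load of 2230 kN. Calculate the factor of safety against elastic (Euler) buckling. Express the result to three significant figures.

I = a⁴/12 = 126⁴/12 = 2.100×10^7 mm⁴
I = 2.100×10^7 mm⁴ = 2.100×10^-5 m⁴
Effective length L_e = K·L = 0.5 × 6.66 = 3.330 m
P_cr = π²EI / L_e² = π² × 164×10⁹ × 2.100×10^-5 / 3.330² = 3.066×10^6 N
Factor of safety n = P_cr / P = 3065.9 / 2230 = 1.37

n ≈ 1.37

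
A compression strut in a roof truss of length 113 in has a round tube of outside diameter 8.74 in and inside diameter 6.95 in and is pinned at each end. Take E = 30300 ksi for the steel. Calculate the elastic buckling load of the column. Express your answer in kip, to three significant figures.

d_o = 8.74 in, d_i = 6.95 in
I = π(d_o⁴ − d_i⁴)/64 = π(8.74⁴ − 6.950⁴)/64 = 171.9 in⁴
Effective length L_e = K·L = 1 × 113 = 113.0 in
P_cr = π²EI / L_e² = π² × 30300×10³ × 171.9 / 113.0² = 4.026×10^6 lb

P_cr ≈ 4030 kip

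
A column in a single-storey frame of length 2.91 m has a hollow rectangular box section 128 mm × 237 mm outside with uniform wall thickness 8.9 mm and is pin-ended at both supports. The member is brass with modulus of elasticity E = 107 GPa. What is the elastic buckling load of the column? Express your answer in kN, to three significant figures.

Inner dimensions: h_i = 237 − 2×8.9 = 219.2 mm, b_i = 128 − 2×8.9 = 110.2 mm
Weak-axis I_min = (h_o·b_o³ − h_i·b_i³)/12 with b_o = 128, b_i = 110.2 mm (shorter outer/inner sides).
I_min = (237×128³ − 219.2×110.2³)/12 = 1.697×10^7 mm⁴
I = 1.697×10^7 mm⁴ = 1.697×10^-5 m⁴
Effective length L_e = K·L = 1 × 2.91 = 2.910 m
P_cr = π²EI / L_e² = π² × 107×10⁹ × 1.697×10^-5 / 2.910² = 2.117×10^6 N

P_cr ≈ 2120 kN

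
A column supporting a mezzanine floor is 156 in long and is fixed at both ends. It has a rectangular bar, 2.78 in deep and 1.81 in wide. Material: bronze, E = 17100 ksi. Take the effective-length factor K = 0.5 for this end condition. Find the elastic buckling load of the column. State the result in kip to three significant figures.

Buckling occurs about the weak axis: I_min = h·b³/12 with b = 1.81 in (the shorter side).
I_min = 2.78×1.81³/12 = 1.374 in⁴
Effective length L_e = K·L = 0.5 × 156 = 78.00 in
P_cr = π²EI / L_e² = π² × 17100×10³ × 1.374 / 78.00² = 3.811×10^4 lb

P_cr ≈ 38.1 kip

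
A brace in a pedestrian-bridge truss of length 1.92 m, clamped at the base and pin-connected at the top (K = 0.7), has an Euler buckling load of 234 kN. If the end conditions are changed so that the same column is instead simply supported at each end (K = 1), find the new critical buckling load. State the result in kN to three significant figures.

P_cr ∝ 1/K², so P_cr,new = P_cr,old × (K_old/K_new)² = 234 × (0.7/1)²
= 234 × 0.4900 = 115 kN

P_cr ≈ 115 kN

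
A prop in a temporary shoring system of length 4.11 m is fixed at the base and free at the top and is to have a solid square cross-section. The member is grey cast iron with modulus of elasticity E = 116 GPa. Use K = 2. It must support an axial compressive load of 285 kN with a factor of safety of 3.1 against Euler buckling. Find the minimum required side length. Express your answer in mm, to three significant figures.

Required P_cr = n·P = 3.1 × 285 = 883.5 kN
L_e = K·L = 2 × 4.11 = 8.220 m
Required I = P_cr·L_e²/(π²E) = 8.835×10^5 × 8.220² / (π² × 1.16×10^11) = 5.214×10^-5 m⁴
I_req = 5.214×10^7 mm⁴
Solid square: I = a⁴/12  ⇒  a = (12I)^(1/4) = (12×5.214×10^7)^(1/4) = 158 mm

a ≈ 158 mm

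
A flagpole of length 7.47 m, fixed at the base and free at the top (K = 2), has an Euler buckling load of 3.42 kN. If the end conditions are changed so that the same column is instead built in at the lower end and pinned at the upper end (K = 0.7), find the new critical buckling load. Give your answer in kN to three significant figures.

P_cr ≈ 27.9 kN

P_cr ∝ 1/K², so P_cr,new = P_cr,old × (K_old/K_new)² = 3.42 × (2/0.7)²
= 3.42 × 8.163 = 27.9 kN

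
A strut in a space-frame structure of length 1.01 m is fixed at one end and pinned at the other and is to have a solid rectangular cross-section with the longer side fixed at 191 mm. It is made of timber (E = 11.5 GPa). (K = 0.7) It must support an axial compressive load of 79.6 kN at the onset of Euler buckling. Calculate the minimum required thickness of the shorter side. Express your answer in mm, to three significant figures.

L_e = K·L = 0.7 × 1.01 = 0.7070 m
Required I = P_cr·L_e²/(π²E) = 7.960×10^4 × 0.7070² / (π² × 1.15×10^10) = 3.506×10^-7 m⁴
I_req = 3.506×10^5 mm⁴
Rectangle, weak axis: I_min = h·b³/12 with h = 191 mm fixed  ⇒  b = (12I/h)^(1/3) = 28.0 mm

b ≈ 28.0 mm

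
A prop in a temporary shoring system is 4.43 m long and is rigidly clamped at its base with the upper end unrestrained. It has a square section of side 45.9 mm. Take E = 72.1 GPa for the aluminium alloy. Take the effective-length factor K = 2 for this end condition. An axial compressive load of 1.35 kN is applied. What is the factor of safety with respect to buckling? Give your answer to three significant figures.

I = a⁴/12 = 45.9⁴/12 = 3.699×10^5 mm⁴
I = 3.699×10^5 mm⁴ = 3.699×10^-7 m⁴
Effective length L_e = K·L = 2 × 4.43 = 8.860 m
P_cr = π²EI / L_e² = π² × 72.1×10⁹ × 3.699×10^-7 / 8.860² = 3.353×10^3 N
Factor of safety n = P_cr / P = 3.3530 / 1.35 = 2.48

n ≈ 2.48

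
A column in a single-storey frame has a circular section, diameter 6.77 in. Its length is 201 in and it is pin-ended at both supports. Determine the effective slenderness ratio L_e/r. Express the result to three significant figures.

λ ≈ 119

For a solid circle r = d/4 = 6.77/4 = 1.692 in
L_e = K·L = 1 × 201 = 201.0 in
λ = L_e / r_min = 201.00 / 1.692 = 119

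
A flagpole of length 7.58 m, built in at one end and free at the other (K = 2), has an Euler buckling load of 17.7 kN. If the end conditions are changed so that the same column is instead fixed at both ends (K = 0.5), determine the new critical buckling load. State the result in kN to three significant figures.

P_cr ≈ 283 kN

P_cr ∝ 1/K², so P_cr,new = P_cr,old × (K_old/K_new)² = 17.7 × (2/0.5)²
= 17.7 × 16.00 = 283 kN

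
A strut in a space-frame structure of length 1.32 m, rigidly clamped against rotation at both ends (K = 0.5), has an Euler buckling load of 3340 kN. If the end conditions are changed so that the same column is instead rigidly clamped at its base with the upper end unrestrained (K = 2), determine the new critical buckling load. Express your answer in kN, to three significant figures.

P_cr ≈ 209 kN

P_cr ∝ 1/K², so P_cr,new = P_cr,old × (K_old/K_new)² = 3340 × (0.5/2)²
= 3340 × 0.06250 = 209 kN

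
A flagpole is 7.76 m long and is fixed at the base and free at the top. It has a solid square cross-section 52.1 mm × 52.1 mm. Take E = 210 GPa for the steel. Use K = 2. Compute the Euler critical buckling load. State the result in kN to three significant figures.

I = a⁴/12 = 52.1⁴/12 = 6.140×10^5 mm⁴
I = 6.140×10^5 mm⁴ = 6.140×10^-7 m⁴
Effective length L_e = K·L = 2 × 7.76 = 15.52 m
P_cr = π²EI / L_e² = π² × 210×10⁹ × 6.140×10^-7 / 15.52² = 5.283×10^3 N

P_cr ≈ 5.28 kN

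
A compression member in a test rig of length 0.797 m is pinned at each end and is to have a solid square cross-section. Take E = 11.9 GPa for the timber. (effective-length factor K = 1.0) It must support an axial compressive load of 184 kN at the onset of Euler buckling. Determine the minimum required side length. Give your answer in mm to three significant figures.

a ≈ 58.8 mm

L_e = K·L = 1 × 0.797 = 0.7970 m
Required I = P_cr·L_e²/(π²E) = 1.840×10^5 × 0.7970² / (π² × 1.19×10^10) = 9.951×10^-7 m⁴
I_req = 9.951×10^5 mm⁴
Solid square: I = a⁴/12  ⇒  a = (12I)^(1/4) = (12×9.951×10^5)^(1/4) = 58.8 mm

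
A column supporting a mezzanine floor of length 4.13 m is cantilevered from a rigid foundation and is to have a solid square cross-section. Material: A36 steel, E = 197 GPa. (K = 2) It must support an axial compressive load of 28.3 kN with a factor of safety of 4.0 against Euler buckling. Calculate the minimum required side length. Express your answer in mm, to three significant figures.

Required P_cr = n·P = 4.0 × 28.3 = 113.2 kN
L_e = K·L = 2 × 4.13 = 8.260 m
Required I = P_cr·L_e²/(π²E) = 1.132×10^5 × 8.260² / (π² × 1.97×10^11) = 3.972×10^-6 m⁴
I_req = 3.972×10^6 mm⁴
Solid square: I = a⁴/12  ⇒  a = (12I)^(1/4) = (12×3.972×10^6)^(1/4) = 83.1 mm

a ≈ 83.1 mm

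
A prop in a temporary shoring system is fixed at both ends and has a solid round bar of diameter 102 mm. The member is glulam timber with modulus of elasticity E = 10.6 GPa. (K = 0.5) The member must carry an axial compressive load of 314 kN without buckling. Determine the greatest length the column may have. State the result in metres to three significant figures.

I = πd⁴/64 = π×102⁴/64 = 5.313×10^6 mm⁴
I = 5.313×10^-6 m⁴
At the buckling limit P_cr = P = 3.140×10^5 N
From P_cr = π²EI/(K·L)²:  L = (1/K)·√(π²EI/P_cr) = (1/0.5)·√(π²×1.06×10^10×5.313×10^-6/3.140×10^5)
L = 2.66 m

L_max ≈ 2.66 m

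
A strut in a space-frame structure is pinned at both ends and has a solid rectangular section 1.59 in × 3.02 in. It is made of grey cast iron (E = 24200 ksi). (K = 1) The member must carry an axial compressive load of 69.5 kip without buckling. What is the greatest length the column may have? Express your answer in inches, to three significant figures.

L_max ≈ 59.0 in

Buckling occurs about the weak axis: I_min = h·b³/12 with b = 1.59 in (the shorter side).
I_min = 3.02×1.59³/12 = 1.012 in⁴
At the buckling limit P_cr = P = 6.950×10^4 lb
From P_cr = π²EI/(K·L)²:  L = (1/K)·√(π²EI/P_cr) = (1/1)·√(π²×2.42×10^7×1.012/6.950×10^4)
L = 59.0 in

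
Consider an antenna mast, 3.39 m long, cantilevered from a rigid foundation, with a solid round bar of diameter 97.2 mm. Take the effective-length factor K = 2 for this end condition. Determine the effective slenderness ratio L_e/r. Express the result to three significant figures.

I = πd⁴/64 = π×97.2⁴/64 = 4.382×10^6 mm⁴
A = 7.420×10^3 mm²;  r_min = √(I/A) = √(4.382×10^6/7.420×10^3) = 24.30 mm
L_e = K·L = 2 × 3.39 m = 6.780 m = 6780.0 mm
λ = L_e / r_min = 6780.0 / 24.30 = 279

λ ≈ 279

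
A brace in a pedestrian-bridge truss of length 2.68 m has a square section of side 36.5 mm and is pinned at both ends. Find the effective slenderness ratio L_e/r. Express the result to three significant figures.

λ ≈ 254

I = a⁴/12 = 36.5⁴/12 = 1.479×10^5 mm⁴
A = 1.332×10^3 mm²;  r_min = √(I/A) = √(1.479×10^5/1.332×10^3) = 10.54 mm
L_e = K·L = 1 × 2.68 m = 2.680 m = 2680.0 mm
λ = L_e / r_min = 2680.0 / 10.54 = 254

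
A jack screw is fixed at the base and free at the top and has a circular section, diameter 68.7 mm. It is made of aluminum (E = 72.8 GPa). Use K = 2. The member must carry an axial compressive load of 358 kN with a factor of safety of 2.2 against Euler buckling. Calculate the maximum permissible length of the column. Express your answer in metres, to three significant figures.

L_max ≈ 0.499 m

I = πd⁴/64 = π×68.7⁴/64 = 1.093×10^6 mm⁴
I = 1.093×10^-6 m⁴
Required critical load P_cr = n·P = 2.2 × 358 = 787.6 kN = 7.876×10^5 N
From P_cr = π²EI/(K·L)²:  L = (1/K)·√(π²EI/P_cr) = (1/2)·√(π²×7.28×10^10×1.093×10^-6/7.876×10^5)
L = 0.499 m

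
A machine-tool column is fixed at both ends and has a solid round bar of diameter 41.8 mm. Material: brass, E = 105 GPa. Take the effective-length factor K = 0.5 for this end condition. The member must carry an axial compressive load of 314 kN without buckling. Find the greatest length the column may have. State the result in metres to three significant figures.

L_max ≈ 1.41 m

I = πd⁴/64 = π×41.8⁴/64 = 1.499×10^5 mm⁴
I = 1.499×10^-7 m⁴
At the buckling limit P_cr = P = 3.140×10^5 N
From P_cr = π²EI/(K·L)²:  L = (1/K)·√(π²EI/P_cr) = (1/0.5)·√(π²×1.05×10^11×1.499×10^-7/3.140×10^5)
L = 1.41 m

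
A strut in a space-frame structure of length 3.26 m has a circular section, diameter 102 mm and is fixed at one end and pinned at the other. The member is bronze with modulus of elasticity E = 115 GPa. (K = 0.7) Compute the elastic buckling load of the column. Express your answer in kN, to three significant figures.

P_cr ≈ 1160 kN

I = πd⁴/64 = π×102⁴/64 = 5.313×10^6 mm⁴
I = 5.313×10^6 mm⁴ = 5.313×10^-6 m⁴
Effective length L_e = K·L = 0.7 × 3.26 = 2.282 m
P_cr = π²EI / L_e² = π² × 115×10⁹ × 5.313×10^-6 / 2.282² = 1.158×10^6 N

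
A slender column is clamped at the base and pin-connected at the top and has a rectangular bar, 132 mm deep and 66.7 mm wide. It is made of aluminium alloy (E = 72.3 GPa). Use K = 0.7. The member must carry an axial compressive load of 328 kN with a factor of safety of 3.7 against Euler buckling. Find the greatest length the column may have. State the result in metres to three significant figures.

L_max ≈ 1.98 m

Buckling occurs about the weak axis: I_min = h·b³/12 with b = 66.7 mm (the shorter side).
I_min = 132×66.7³/12 = 3.264×10^6 mm⁴
I = 3.264×10^-6 m⁴
Required critical load P_cr = n·P = 3.7 × 328 = 1214 kN = 1.214×10^6 N
From P_cr = π²EI/(K·L)²:  L = (1/K)·√(π²EI/P_cr) = (1/0.7)·√(π²×7.23×10^10×3.264×10^-6/1.214×10^6)
L = 1.98 m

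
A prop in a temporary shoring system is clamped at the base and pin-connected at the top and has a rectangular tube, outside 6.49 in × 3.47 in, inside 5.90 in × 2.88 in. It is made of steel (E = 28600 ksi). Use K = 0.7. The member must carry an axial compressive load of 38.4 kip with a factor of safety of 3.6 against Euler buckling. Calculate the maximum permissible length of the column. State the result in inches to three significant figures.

L_max ≈ 213 in

Weak-axis I_min = (h_o·b_o³ − h_i·b_i³)/12 with b_o = 3.47, b_i = 2.880 in (shorter outer/inner sides).
I_min = (6.49×3.47³ − 5.900×2.880³)/12 = 10.85 in⁴
Required critical load P_cr = n·P = 3.6 × 38.4 = 138.2 kip = 1.382×10^5 lb
From P_cr = π²EI/(K·L)²:  L = (1/K)·√(π²EI/P_cr) = (1/0.7)·√(π²×2.86×10^7×10.85/1.382×10^5)
L = 213 in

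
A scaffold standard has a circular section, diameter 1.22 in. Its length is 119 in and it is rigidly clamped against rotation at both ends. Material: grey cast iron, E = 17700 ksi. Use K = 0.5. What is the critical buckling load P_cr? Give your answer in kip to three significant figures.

P_cr ≈ 5.37 kip

I = πd⁴/64 = π×1.22⁴/64 = 0.1087 in⁴
Effective length L_e = K·L = 0.5 × 119 = 59.50 in
P_cr = π²EI / L_e² = π² × 17700×10³ × 0.1087 / 59.50² = 5.366×10^3 lb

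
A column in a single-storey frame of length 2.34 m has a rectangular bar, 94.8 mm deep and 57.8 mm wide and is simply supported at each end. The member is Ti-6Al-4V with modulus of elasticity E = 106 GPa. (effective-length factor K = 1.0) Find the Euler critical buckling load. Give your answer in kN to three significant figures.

Buckling occurs about the weak axis: I_min = h·b³/12 with b = 57.8 mm (the shorter side).
I_min = 94.8×57.8³/12 = 1.525×10^6 mm⁴
I = 1.525×10^6 mm⁴ = 1.525×10^-6 m⁴
Effective length L_e = K·L = 1 × 2.34 = 2.340 m
P_cr = π²EI / L_e² = π² × 106×10⁹ × 1.525×10^-6 / 2.340² = 2.915×10^5 N

P_cr ≈ 291 kN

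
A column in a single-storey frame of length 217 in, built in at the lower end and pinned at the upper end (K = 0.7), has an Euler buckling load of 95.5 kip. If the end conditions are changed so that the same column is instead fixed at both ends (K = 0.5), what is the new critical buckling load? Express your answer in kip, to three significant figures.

P_cr ≈ 187 kip

P_cr ∝ 1/K², so P_cr,new = P_cr,old × (K_old/K_new)² = 95.5 × (0.7/0.5)²
= 95.5 × 1.960 = 187 kip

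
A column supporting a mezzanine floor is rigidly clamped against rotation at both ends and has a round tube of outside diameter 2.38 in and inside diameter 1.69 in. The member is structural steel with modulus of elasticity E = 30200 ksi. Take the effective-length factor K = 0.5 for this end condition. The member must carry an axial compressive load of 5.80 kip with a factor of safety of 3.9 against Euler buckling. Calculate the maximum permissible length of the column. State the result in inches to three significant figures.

L_max ≈ 249 in

d_o = 2.38 in, d_i = 1.69 in
I = π(d_o⁴ − d_i⁴)/64 = π(2.38⁴ − 1.690⁴)/64 = 1.175 in⁴
Required critical load P_cr = n·P = 3.9 × 5.80 = 22.62 kip = 2.262×10^4 lb
From P_cr = π²EI/(K·L)²:  L = (1/K)·√(π²EI/P_cr) = (1/0.5)·√(π²×3.02×10^7×1.175/2.262×10^4)
L = 249 in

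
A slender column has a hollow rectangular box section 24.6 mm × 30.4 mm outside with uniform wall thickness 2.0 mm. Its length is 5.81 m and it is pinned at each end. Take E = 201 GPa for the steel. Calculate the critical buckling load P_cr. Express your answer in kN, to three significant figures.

Inner dimensions: h_i = 30.4 − 2×2.0 = 26.40 mm, b_i = 24.6 − 2×2.0 = 20.60 mm
Weak-axis I_min = (h_o·b_o³ − h_i·b_i³)/12 with b_o = 24.6, b_i = 20.60 mm (shorter outer/inner sides).
I_min = (30.4×24.6³ − 26.40×20.60³)/12 = 1.848×10^4 mm⁴
I = 1.848×10^4 mm⁴ = 1.848×10^-8 m⁴
Effective length L_e = K·L = 1 × 5.81 = 5.810 m
P_cr = π²EI / L_e² = π² × 201×10⁹ × 1.848×10^-8 / 5.810² = 1.086×10^3 N

P_cr ≈ 1.09 kN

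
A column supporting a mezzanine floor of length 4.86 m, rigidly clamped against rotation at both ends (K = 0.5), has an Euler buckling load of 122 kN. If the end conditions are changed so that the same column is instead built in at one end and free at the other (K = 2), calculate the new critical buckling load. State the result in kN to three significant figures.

P_cr ∝ 1/K², so P_cr,new = P_cr,old × (K_old/K_new)² = 122 × (0.5/2)²
= 122 × 0.06250 = 7.62 kN

P_cr ≈ 7.62 kN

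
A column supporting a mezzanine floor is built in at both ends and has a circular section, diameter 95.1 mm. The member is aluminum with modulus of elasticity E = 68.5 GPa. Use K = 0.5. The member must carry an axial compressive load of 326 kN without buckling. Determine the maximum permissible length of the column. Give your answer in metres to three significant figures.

I = πd⁴/64 = π×95.1⁴/64 = 4.015×10^6 mm⁴
I = 4.015×10^-6 m⁴
At the buckling limit P_cr = P = 3.260×10^5 N
From P_cr = π²EI/(K·L)²:  L = (1/K)·√(π²EI/P_cr) = (1/0.5)·√(π²×6.85×10^10×4.015×10^-6/3.260×10^5)
L = 5.77 m

L_max ≈ 5.77 m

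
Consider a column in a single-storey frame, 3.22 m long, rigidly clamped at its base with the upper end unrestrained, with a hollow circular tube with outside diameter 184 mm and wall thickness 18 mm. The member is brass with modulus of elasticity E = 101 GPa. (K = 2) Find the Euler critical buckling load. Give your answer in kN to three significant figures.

P_cr ≈ 786 kN

Inner diameter d_i = 184 − 2×18 = 148.0 mm
I = π(d_o⁴ − d_i⁴)/64 = π(184⁴ − 148.0⁴)/64 = 3.271×10^7 mm⁴
I = 3.271×10^7 mm⁴ = 3.271×10^-5 m⁴
Effective length L_e = K·L = 2 × 3.22 = 6.440 m
P_cr = π²EI / L_e² = π² × 101×10⁹ × 3.271×10^-5 / 6.440² = 7.863×10^5 N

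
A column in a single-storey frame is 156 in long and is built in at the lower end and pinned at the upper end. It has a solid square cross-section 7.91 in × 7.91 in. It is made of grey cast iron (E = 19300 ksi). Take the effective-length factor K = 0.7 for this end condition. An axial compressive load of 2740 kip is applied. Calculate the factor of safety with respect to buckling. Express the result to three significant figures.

n ≈ 1.90

I = a⁴/12 = 7.91⁴/12 = 326.2 in⁴
Effective length L_e = K·L = 0.7 × 156 = 109.2 in
P_cr = π²EI / L_e² = π² × 19300×10³ × 326.2 / 109.2² = 5.211×10^6 lb
Factor of safety n = P_cr / P = 5211.2 / 2740 = 1.90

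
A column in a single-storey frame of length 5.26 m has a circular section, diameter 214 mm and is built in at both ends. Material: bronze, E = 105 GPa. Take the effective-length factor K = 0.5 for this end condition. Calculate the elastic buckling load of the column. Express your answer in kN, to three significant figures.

I = πd⁴/64 = π×214⁴/64 = 1.029×10^8 mm⁴
I = 1.029×10^8 mm⁴ = 1.029×10^-4 m⁴
Effective length L_e = K·L = 0.5 × 5.26 = 2.630 m
P_cr = π²EI / L_e² = π² × 105×10⁹ × 1.029×10^-4 / 2.630² = 1.542×10^7 N

P_cr ≈ 15400 kN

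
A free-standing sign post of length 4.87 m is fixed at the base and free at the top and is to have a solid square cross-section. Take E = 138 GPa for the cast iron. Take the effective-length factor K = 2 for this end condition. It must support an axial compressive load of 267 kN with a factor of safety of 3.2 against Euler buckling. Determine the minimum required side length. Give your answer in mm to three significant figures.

Required P_cr = n·P = 3.2 × 267 = 854.4 kN
L_e = K·L = 2 × 4.87 = 9.740 m
Required I = P_cr·L_e²/(π²E) = 8.544×10^5 × 9.740² / (π² × 1.38×10^11) = 5.951×10^-5 m⁴
I_req = 5.951×10^7 mm⁴
Solid square: I = a⁴/12  ⇒  a = (12I)^(1/4) = (12×5.951×10^7)^(1/4) = 163 mm

a ≈ 163 mm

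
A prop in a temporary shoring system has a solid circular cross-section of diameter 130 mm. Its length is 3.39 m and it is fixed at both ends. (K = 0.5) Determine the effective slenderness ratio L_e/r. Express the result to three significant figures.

λ ≈ 52.2

For a solid circle r = d/4 = 130/4 = 32.50 mm
L_e = K·L = 0.5 × 3.39 m = 1.695 m = 1695.0 mm
λ = L_e / r_min = 1695.0 / 32.50 = 52.2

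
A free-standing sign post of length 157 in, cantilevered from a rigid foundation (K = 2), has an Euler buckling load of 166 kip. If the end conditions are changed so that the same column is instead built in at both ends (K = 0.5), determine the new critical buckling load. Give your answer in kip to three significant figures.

P_cr ∝ 1/K², so P_cr,new = P_cr,old × (K_old/K_new)² = 166 × (2/0.5)²
= 166 × 16.00 = 2660 kip

P_cr ≈ 2660 kip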